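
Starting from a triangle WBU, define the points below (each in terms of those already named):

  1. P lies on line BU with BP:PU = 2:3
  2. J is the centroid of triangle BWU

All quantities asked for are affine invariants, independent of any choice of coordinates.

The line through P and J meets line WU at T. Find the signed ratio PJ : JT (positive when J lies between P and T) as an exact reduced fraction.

Choose coordinates W = (0, 0), B = (1, 0), U = (0, 1).
1. P lies on line BU with BP:PU = 2:3 ⇒ P = (3/5, 2/5)
2. J is the centroid of triangle BWU ⇒ J = (1/3, 1/3)
line PJ meets WU at T = (0, 1/4)
J = P + t·(T−P) with t = 4/9, so PJ:JT = 4/9:5/9

PJ:JT = 4/5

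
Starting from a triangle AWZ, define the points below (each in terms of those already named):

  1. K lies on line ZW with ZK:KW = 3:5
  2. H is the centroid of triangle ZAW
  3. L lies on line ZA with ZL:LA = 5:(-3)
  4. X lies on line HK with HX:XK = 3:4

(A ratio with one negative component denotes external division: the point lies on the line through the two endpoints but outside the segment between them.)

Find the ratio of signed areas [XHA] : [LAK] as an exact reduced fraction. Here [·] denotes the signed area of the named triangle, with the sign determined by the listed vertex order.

[XHA]:[LAK] = 4/63

Set A = (0, 0), W = (1, 0), Z = (0, 1); any affine frame gives the same invariant.
1. K lies on line ZW with ZK:KW = 3:5 ⇒ K = (3/8, 5/8)
2. H is the centroid of triangle ZAW ⇒ H = (1/3, 1/3)
3. L lies on line ZA with ZL:LA = 5:(-3) ⇒ L = (0, -3/2)
4. X lies on line HK with HX:XK = 3:4 ⇒ X = (59/168, 11/24)
2·[XHA] = -1/28, 2·[LAK] = -9/16
[XHA]:[LAK] = -1/28:-9/16 = 4/63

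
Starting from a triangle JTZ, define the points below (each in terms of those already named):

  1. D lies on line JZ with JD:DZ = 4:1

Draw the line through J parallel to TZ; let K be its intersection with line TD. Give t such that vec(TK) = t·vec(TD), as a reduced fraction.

Assign J = (0, 0), T = (1, 0), Z = (0, 1) — the answer is frame-independent, so this choice is without loss of generality.
1. D lies on line JZ with JD:DZ = 4:1 ⇒ D = (0, 4/5)
through J parallel to TZ: direction (-1, 1); meets TD at K = (-4, 4)
K = T + t·(D−T) with t = 5

t = 5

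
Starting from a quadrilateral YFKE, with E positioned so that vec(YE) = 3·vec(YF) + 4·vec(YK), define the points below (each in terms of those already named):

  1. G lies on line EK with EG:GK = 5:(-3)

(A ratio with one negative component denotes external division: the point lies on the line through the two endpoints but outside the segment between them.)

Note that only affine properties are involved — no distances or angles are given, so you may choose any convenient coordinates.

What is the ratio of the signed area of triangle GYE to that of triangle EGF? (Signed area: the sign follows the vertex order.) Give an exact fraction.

[GYE]:[EGF] = 1/2

Work in coordinates with Y = (0, 0), F = (1, 0), K = (0, 1), E = (3, 4).
1. G lies on line EK with EG:GK = 5:(-3) ⇒ G = (-9/2, -7/2)
2·[GYE] = 15/2, 2·[EGF] = 15
[GYE]:[EGF] = 15/2:15 = 1/2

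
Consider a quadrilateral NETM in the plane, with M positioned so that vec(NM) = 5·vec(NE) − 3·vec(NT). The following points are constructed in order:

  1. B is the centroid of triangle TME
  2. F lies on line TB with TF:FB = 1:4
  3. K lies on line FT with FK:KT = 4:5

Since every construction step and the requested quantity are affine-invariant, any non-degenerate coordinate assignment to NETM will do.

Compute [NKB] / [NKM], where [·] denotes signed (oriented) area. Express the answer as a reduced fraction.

Set N = (0, 0), E = (1, 0), T = (0, 1), M = (5, -3); any affine frame gives the same invariant.
1. B is the centroid of triangle TME ⇒ B = (2, -2/3)
2. F lies on line TB with TF:FB = 1:4 ⇒ F = (2/5, 2/3)
3. K lies on line FT with FK:KT = 4:5 ⇒ K = (2/9, 22/27)
2·[NKB] = -16/9, 2·[NKM] = -128/27
[NKB]:[NKM] = -16/9:-128/27 = 3/8

[NKB]:[NKM] = 3/8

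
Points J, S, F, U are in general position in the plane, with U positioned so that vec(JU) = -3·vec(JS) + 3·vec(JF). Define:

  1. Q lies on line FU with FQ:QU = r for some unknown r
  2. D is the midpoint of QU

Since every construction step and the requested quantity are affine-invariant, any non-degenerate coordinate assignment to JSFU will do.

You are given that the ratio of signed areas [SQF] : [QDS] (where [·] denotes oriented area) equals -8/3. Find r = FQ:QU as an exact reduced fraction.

r = 4/3

Work in coordinates with J = (0, 0), S = (1, 0), F = (0, 1), U = (-3, 3).
1. With FQ:QU = r, write λ = r/(r+1) so Q = F + λ·(U−F); Q is affine-linear in λ
2. D is the midpoint of QU ⇒ D is an affine combination of earlier points and hence also affine-linear in λ
Every point depending on Q is an affine combination of Q and λ-independent points, so each such coordinate is linear in λ; the λ² term in each signed area is a multiple of (U−F)×(U−F) = 0, so 2·[SQF] and 2·[QDS] are each linear in λ. Evaluating at λ=0 and λ=1:
  2·[SQF] = −λ,   2·[QDS] = -1/2·λ + 1/2
So [SQF]:[QDS] = (−λ) / (-1/2·λ + 1/2). Setting this equal to -8/3:
  −λ = -8/3·(-1/2·λ + 1/2)  ⇒  λ = 4/7
Then r = λ/(1−λ) = (4/7)/(3/7) = 4/3. Check: with r = 4/3, Q = (-12/7, 15/7) and [SQF]:[QDS] = -8/3 as required.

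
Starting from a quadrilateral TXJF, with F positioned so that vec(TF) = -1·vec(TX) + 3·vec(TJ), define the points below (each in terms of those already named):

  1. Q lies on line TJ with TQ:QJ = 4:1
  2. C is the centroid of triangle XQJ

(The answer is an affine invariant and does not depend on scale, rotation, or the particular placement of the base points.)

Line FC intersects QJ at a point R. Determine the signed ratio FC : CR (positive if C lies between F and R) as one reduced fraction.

FC:CR = -4

Choose coordinates T = (0, 0), X = (1, 0), J = (0, 1), F = (-1, 3).
1. Q lies on line TJ with TQ:QJ = 4:1 ⇒ Q = (0, 4/5)
2. C is the centroid of triangle XQJ ⇒ C = (1/3, 3/5)
line FC meets QJ at R = (0, 6/5)
C = F + t·(R−F) with t = 4/3, so FC:CR = 4/3:-1/3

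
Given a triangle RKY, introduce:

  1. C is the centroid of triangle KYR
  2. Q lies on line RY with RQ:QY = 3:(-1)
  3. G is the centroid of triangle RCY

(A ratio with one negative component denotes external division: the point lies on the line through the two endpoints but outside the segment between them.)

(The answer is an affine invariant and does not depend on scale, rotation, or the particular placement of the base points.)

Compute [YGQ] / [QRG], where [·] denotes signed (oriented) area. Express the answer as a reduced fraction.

Set R = (0, 0), K = (1, 0), Y = (0, 1); any affine frame gives the same invariant.
1. C is the centroid of triangle KYR ⇒ C = (1/3, 1/3)
2. Q lies on line RY with RQ:QY = 3:(-1) ⇒ Q = (0, 3/2)
3. G is the centroid of triangle RCY ⇒ G = (1/9, 4/9)
2·[YGQ] = 1/18, 2·[QRG] = 1/6
[YGQ]:[QRG] = 1/18:1/6 = 1/3

[YGQ]:[QRG] = 1/3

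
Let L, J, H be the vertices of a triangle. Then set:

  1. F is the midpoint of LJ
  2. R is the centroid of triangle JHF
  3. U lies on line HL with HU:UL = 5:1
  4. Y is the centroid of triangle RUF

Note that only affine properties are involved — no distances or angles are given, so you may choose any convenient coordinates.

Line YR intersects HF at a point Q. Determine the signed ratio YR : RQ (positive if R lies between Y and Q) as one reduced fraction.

YR:RQ = -3/2

Assign L = (0, 0), J = (1, 0), H = (0, 1) — the answer is frame-independent, so this choice is without loss of generality.
1. F is the midpoint of LJ ⇒ F = (1/2, 0)
2. R is the centroid of triangle JHF ⇒ R = (1/2, 1/3)
3. U lies on line HL with HU:UL = 5:1 ⇒ U = (0, 1/6)
4. Y is the centroid of triangle RUF ⇒ Y = (1/3, 1/6)
line YR meets HF at Q = (7/18, 2/9)
R = Y + t·(Q−Y) with t = 3, so YR:RQ = 3:-2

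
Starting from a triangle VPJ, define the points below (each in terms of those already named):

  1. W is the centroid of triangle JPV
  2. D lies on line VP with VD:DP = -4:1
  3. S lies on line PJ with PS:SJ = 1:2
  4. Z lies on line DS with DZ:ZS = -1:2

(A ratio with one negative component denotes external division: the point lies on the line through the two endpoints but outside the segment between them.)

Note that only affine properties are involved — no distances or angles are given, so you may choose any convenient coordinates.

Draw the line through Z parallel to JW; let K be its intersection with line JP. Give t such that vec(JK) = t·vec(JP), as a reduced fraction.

t = 8/3

Set V = (0, 0), P = (1, 0), J = (0, 1); any affine frame gives the same invariant.
1. W is the centroid of triangle JPV ⇒ W = (1/3, 1/3)
2. D lies on line VP with VD:DP = -4:1 ⇒ D = (4/3, 0)
3. S lies on line PJ with PS:SJ = 1:2 ⇒ S = (2/3, 1/3)
4. Z lies on line DS with DZ:ZS = -1:2 ⇒ Z = (2, -1/3)
through Z parallel to JW: direction (1/3, -2/3); meets JP at K = (8/3, -5/3)
K = J + t·(P−J) with t = 8/3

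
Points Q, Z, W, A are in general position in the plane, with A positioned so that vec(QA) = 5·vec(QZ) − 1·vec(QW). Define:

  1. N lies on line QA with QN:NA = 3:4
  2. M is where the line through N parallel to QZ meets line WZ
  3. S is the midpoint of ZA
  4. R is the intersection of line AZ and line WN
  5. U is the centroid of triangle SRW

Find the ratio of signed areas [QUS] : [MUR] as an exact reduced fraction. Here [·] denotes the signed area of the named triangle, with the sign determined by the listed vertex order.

Work in coordinates with Q = (0, 0), Z = (1, 0), W = (0, 1), A = (5, -1).
1. N lies on line QA with QN:NA = 3:4 ⇒ N = (15/7, -3/7)
2. M is where the line through N parallel to QZ meets line WZ ⇒ M = (10/7, -3/7)
3. S is the midpoint of ZA ⇒ S = (3, -1/2)
4. R is the intersection of line AZ and line WN ⇒ R = (9/5, -1/5)
5. U is the centroid of triangle SRW ⇒ U = (8/5, 1/10)
2·[QUS] = -11/10, 2·[MUR] = -11/70
[QUS]:[MUR] = -11/10:-11/70 = 7

[QUS]:[MUR] = 7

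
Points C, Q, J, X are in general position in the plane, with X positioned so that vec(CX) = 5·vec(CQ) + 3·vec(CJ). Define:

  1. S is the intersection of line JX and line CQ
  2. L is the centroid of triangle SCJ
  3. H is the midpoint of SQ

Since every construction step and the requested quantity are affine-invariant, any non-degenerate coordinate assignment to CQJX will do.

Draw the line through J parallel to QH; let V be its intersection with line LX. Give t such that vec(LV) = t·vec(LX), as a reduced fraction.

t = 1/4

Assign C = (0, 0), Q = (1, 0), J = (0, 1), X = (5, 3) — the answer is frame-independent, so this choice is without loss of generality.
1. S is the intersection of line JX and line CQ ⇒ S = (-5/2, 0)
2. L is the centroid of triangle SCJ ⇒ L = (-5/6, 1/3)
3. H is the midpoint of SQ ⇒ H = (-3/4, 0)
through J parallel to QH: direction (-7/4, 0); meets LX at V = (5/8, 1)
V = L + t·(X−L) with t = 1/4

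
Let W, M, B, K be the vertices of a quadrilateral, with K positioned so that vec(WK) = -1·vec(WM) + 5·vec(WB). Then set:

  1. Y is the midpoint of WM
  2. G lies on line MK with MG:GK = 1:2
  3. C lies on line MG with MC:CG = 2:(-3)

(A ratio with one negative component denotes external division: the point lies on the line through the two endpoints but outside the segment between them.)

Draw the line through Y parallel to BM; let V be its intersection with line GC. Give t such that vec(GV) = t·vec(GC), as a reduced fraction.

Work in coordinates with W = (0, 0), M = (1, 0), B = (0, 1), K = (-1, 5).
1. Y is the midpoint of WM ⇒ Y = (1/2, 0)
2. G lies on line MK with MG:GK = 1:2 ⇒ G = (1/3, 5/3)
3. C lies on line MG with MC:CG = 2:(-3) ⇒ C = (7/3, -10/3)
through Y parallel to BM: direction (1, -1); meets GC at V = (4/3, -5/6)
V = G + t·(C−G) with t = 1/2

t = 1/2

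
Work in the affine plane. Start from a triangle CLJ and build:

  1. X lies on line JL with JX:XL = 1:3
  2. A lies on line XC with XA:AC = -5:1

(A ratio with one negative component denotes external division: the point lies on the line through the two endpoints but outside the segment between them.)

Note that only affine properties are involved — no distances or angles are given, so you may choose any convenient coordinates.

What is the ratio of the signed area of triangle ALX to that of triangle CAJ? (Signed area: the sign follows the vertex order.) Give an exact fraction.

Work in coordinates with C = (0, 0), L = (1, 0), J = (0, 1).
1. X lies on line JL with JX:XL = 1:3 ⇒ X = (1/4, 3/4)
2. A lies on line XC with XA:AC = -5:1 ⇒ A = (-1/16, -3/16)
2·[ALX] = 15/16, 2·[CAJ] = -1/16
[ALX]:[CAJ] = 15/16:-1/16 = -15

[ALX]:[CAJ] = -15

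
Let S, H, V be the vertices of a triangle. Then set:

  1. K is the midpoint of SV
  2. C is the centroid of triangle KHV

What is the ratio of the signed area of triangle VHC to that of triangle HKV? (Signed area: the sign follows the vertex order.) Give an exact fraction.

[VHC]:[HKV] = 1/3

Assign S = (0, 0), H = (1, 0), V = (0, 1) — the answer is frame-independent, so this choice is without loss of generality.
1. K is the midpoint of SV ⇒ K = (0, 1/2)
2. C is the centroid of triangle KHV ⇒ C = (1/3, 1/2)
2·[VHC] = -1/6, 2·[HKV] = -1/2
[VHC]:[HKV] = -1/6:-1/2 = 1/3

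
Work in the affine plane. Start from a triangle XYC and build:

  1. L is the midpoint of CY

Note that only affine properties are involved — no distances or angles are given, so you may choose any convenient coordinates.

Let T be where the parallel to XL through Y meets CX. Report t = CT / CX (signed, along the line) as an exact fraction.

t = 2

Choose coordinates X = (0, 0), Y = (1, 0), C = (0, 1).
1. L is the midpoint of CY ⇒ L = (1/2, 1/2)
through Y parallel to XL: direction (1/2, 1/2); meets CX at T = (0, -1)
T = C + t·(X−C) with t = 2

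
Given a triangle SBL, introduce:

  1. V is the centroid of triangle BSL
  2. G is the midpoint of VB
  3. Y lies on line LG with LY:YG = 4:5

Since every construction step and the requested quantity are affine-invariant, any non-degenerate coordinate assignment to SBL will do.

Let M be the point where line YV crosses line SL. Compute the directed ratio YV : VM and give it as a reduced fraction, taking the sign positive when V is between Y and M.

Assign S = (0, 0), B = (1, 0), L = (0, 1) — the answer is frame-independent, so this choice is without loss of generality.
1. V is the centroid of triangle BSL ⇒ V = (1/3, 1/3)
2. G is the midpoint of VB ⇒ G = (2/3, 1/6)
3. Y lies on line LG with LY:YG = 4:5 ⇒ Y = (8/27, 17/27)
line YV meets SL at M = (0, 3)
V = Y + t·(M−Y) with t = -1/8, so YV:VM = -1/8:9/8

YV:VM = -1/9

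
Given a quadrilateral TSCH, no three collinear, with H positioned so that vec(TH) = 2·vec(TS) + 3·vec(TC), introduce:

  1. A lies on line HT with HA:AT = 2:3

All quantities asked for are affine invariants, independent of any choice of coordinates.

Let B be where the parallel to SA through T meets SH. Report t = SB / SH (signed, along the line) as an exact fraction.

Choose coordinates T = (0, 0), S = (1, 0), C = (0, 1), H = (2, 3).
1. A lies on line HT with HA:AT = 2:3 ⇒ A = (6/5, 9/5)
through T parallel to SA: direction (1/5, 9/5); meets SH at B = (-1/2, -9/2)
B = S + t·(H−S) with t = -3/2

t = -3/2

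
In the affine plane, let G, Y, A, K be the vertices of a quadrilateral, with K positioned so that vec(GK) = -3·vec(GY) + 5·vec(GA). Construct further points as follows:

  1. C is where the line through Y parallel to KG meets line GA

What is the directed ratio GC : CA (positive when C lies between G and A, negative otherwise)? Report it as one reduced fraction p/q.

GC:CA = -5/2

Set G = (0, 0), Y = (1, 0), A = (0, 1), K = (-3, 5); any affine frame gives the same invariant.
1. C is where the line through Y parallel to KG meets line GA ⇒ C = (0, 5/3)
C = G + t·(A−G) with t = 5/3, so GC:CA = t:(1−t) = 5/3:-2/3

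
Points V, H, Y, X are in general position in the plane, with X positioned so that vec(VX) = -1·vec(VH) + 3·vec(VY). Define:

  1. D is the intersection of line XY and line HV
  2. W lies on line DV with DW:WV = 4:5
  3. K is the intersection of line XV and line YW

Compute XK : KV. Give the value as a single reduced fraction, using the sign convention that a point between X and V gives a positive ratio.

XK:KV = -8/5

Choose coordinates V = (0, 0), H = (1, 0), Y = (0, 1), X = (-1, 3).
1. D is the intersection of line XY and line HV ⇒ D = (1/2, 0)
2. W lies on line DV with DW:WV = 4:5 ⇒ W = (5/18, 0)
3. K is the intersection of line XV and line YW ⇒ K = (5/3, -5)
K = X + t·(V−X) with t = 8/3, so XK:KV = t:(1−t) = 8/3:-5/3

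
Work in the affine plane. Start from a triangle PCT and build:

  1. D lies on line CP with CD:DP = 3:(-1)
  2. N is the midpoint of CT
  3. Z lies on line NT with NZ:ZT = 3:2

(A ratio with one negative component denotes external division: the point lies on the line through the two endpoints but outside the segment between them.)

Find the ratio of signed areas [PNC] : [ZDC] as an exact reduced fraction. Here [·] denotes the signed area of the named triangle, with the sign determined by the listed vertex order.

[PNC]:[ZDC] = -5/12

Choose coordinates P = (0, 0), C = (1, 0), T = (0, 1).
1. D lies on line CP with CD:DP = 3:(-1) ⇒ D = (-1/2, 0)
2. N is the midpoint of CT ⇒ N = (1/2, 1/2)
3. Z lies on line NT with NZ:ZT = 3:2 ⇒ Z = (1/5, 4/5)
2·[PNC] = -1/2, 2·[ZDC] = 6/5
[PNC]:[ZDC] = -1/2:6/5 = -5/12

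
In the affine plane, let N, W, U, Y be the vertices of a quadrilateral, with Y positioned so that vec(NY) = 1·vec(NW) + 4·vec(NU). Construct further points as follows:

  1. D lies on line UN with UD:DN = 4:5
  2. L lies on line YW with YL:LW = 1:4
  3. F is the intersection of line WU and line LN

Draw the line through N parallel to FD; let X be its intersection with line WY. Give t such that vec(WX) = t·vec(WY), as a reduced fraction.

Set N = (0, 0), W = (1, 0), U = (0, 1), Y = (1, 4); any affine frame gives the same invariant.
1. D lies on line UN with UD:DN = 4:5 ⇒ D = (0, 5/9)
2. L lies on line YW with YL:LW = 1:4 ⇒ L = (1, 16/5)
3. F is the intersection of line WU and line LN ⇒ F = (5/21, 16/21)
through N parallel to FD: direction (-5/21, -13/63); meets WY at X = (1, 13/15)
X = W + t·(Y−W) with t = 13/60

t = 13/60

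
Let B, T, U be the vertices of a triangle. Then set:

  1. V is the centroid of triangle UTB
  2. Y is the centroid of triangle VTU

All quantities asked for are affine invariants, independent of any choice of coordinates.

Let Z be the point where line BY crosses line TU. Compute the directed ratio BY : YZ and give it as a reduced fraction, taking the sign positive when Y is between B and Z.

Assign B = (0, 0), T = (1, 0), U = (0, 1) — the answer is frame-independent, so this choice is without loss of generality.
1. V is the centroid of triangle UTB ⇒ V = (1/3, 1/3)
2. Y is the centroid of triangle VTU ⇒ Y = (4/9, 4/9)
line BY meets TU at Z = (1/2, 1/2)
Y = B + t·(Z−B) with t = 8/9, so BY:YZ = 8/9:1/9

BY:YZ = 8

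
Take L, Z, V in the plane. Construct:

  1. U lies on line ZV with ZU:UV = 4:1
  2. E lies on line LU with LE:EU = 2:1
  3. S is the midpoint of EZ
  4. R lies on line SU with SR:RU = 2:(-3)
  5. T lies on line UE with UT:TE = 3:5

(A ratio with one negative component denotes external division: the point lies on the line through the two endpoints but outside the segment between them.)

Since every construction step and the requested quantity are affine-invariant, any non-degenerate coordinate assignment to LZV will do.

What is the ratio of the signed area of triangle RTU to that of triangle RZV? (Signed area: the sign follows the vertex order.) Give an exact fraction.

[RTU]:[RZV] = -3/10

Assign L = (0, 0), Z = (1, 0), V = (0, 1) — the answer is frame-independent, so this choice is without loss of generality.
1. U lies on line ZV with ZU:UV = 4:1 ⇒ U = (1/5, 4/5)
2. E lies on line LU with LE:EU = 2:1 ⇒ E = (2/15, 8/15)
3. S is the midpoint of EZ ⇒ S = (17/30, 4/15)
4. R lies on line SU with SR:RU = 2:(-3) ⇒ R = (13/10, -4/5)
5. T lies on line UE with UT:TE = 3:5 ⇒ T = (7/40, 7/10)
2·[RTU] = -3/20, 2·[RZV] = 1/2
[RTU]:[RZV] = -3/20:1/2 = -3/10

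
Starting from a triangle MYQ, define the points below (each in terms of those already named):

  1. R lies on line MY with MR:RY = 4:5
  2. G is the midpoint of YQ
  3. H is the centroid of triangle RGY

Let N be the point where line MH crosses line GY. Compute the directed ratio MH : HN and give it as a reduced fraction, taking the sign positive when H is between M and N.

MH:HN = 22/5

Assign M = (0, 0), Y = (1, 0), Q = (0, 1) — the answer is frame-independent, so this choice is without loss of generality.
1. R lies on line MY with MR:RY = 4:5 ⇒ R = (4/9, 0)
2. G is the midpoint of YQ ⇒ G = (1/2, 1/2)
3. H is the centroid of triangle RGY ⇒ H = (35/54, 1/6)
line MH meets GY at N = (35/44, 9/44)
H = M + t·(N−M) with t = 22/27, so MH:HN = 22/27:5/27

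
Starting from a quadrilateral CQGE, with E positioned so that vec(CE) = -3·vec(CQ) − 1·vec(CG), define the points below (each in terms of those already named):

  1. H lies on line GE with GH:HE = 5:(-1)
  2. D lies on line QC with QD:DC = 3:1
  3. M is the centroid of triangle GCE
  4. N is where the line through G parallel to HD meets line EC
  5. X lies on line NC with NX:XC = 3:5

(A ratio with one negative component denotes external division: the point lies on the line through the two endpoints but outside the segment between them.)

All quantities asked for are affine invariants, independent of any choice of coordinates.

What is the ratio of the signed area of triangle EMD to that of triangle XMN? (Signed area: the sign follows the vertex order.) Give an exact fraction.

Choose coordinates C = (0, 0), Q = (1, 0), G = (0, 1), E = (-3, -1).
1. H lies on line GE with GH:HE = 5:(-1) ⇒ H = (-15/4, -3/2)
2. D lies on line QC with QD:DC = 3:1 ⇒ D = (1/4, 0)
3. M is the centroid of triangle GCE ⇒ M = (-1, 0)
4. N is where the line through G parallel to HD meets line EC ⇒ N = (-24, -8)
5. X lies on line NC with NX:XC = 3:5 ⇒ X = (-15, -5)
2·[EMD] = -5/4, 2·[XMN] = 3
[EMD]:[XMN] = -5/4:3 = -5/12

[EMD]:[XMN] = -5/12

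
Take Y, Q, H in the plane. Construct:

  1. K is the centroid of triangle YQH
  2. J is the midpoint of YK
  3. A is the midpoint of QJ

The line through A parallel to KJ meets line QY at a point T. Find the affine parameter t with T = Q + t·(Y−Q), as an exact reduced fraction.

t = 1/2

Set Y = (0, 0), Q = (1, 0), H = (0, 1); any affine frame gives the same invariant.
1. K is the centroid of triangle YQH ⇒ K = (1/3, 1/3)
2. J is the midpoint of YK ⇒ J = (1/6, 1/6)
3. A is the midpoint of QJ ⇒ A = (7/12, 1/12)
through A parallel to KJ: direction (-1/6, -1/6); meets QY at T = (1/2, 0)
T = Q + t·(Y−Q) with t = 1/2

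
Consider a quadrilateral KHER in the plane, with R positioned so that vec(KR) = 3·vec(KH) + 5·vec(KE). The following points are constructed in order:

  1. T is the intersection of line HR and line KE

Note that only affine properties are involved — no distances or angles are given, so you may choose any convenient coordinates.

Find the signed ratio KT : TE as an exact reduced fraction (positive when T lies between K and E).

Set K = (0, 0), H = (1, 0), E = (0, 1), R = (3, 5); any affine frame gives the same invariant.
1. T is the intersection of line HR and line KE ⇒ T = (0, -5/2)
T = K + t·(E−K) with t = -5/2, so KT:TE = t:(1−t) = -5/2:7/2

KT:TE = -5/7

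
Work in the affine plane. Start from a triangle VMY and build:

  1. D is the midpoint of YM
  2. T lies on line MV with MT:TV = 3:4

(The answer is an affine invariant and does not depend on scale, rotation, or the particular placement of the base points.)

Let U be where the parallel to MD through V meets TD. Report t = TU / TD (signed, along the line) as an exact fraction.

Assign V = (0, 0), M = (1, 0), Y = (0, 1) — the answer is frame-independent, so this choice is without loss of generality.
1. D is the midpoint of YM ⇒ D = (1/2, 1/2)
2. T lies on line MV with MT:TV = 3:4 ⇒ T = (4/7, 0)
through V parallel to MD: direction (-1/2, 1/2); meets TD at U = (2/3, -2/3)
U = T + t·(D−T) with t = -4/3

t = -4/3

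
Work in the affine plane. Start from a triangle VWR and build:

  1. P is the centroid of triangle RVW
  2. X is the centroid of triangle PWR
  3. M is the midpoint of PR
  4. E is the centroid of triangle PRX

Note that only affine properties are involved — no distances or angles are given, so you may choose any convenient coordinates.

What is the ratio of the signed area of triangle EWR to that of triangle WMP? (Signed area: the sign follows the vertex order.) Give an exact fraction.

Choose coordinates V = (0, 0), W = (1, 0), R = (0, 1).
1. P is the centroid of triangle RVW ⇒ P = (1/3, 1/3)
2. X is the centroid of triangle PWR ⇒ X = (4/9, 4/9)
3. M is the midpoint of PR ⇒ M = (1/6, 2/3)
4. E is the centroid of triangle PRX ⇒ E = (7/27, 16/27)
2·[EWR] = 4/27, 2·[WMP] = 1/6
[EWR]:[WMP] = 4/27:1/6 = 8/9

[EWR]:[WMP] = 8/9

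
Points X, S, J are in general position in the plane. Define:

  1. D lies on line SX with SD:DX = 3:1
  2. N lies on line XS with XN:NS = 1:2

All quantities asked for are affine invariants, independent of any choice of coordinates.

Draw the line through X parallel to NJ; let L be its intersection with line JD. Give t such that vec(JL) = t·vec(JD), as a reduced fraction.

t = 4

Work in coordinates with X = (0, 0), S = (1, 0), J = (0, 1).
1. D lies on line SX with SD:DX = 3:1 ⇒ D = (1/4, 0)
2. N lies on line XS with XN:NS = 1:2 ⇒ N = (1/3, 0)
through X parallel to NJ: direction (-1/3, 1); meets JD at L = (1, -3)
L = J + t·(D−J) with t = 4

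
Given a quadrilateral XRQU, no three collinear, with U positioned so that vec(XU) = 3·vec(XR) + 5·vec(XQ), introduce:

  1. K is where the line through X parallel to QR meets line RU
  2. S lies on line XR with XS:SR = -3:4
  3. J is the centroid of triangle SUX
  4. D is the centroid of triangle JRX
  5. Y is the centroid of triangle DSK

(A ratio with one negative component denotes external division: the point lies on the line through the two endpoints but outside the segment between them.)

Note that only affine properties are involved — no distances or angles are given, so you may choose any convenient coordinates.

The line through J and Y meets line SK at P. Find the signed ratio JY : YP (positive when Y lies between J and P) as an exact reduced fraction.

Set X = (0, 0), R = (1, 0), Q = (0, 1), U = (3, 5); any affine frame gives the same invariant.
1. K is where the line through X parallel to QR meets line RU ⇒ K = (5/7, -5/7)
2. S lies on line XR with XS:SR = -3:4 ⇒ S = (-3, 0)
3. J is the centroid of triangle SUX ⇒ J = (0, 5/3)
4. D is the centroid of triangle JRX ⇒ D = (1/3, 5/9)
5. Y is the centroid of triangle DSK ⇒ Y = (-41/63, -10/189)
line JY meets SK at P = (-205/259, -110/259)
Y = J + t·(P−J) with t = 37/45, so JY:YP = 37/45:8/45

JY:YP = 37/8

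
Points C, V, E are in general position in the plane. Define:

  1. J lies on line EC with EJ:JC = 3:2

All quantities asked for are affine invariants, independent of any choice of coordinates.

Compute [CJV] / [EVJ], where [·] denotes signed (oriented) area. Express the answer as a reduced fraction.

[CJV]:[EVJ] = 2/3

Work in coordinates with C = (0, 0), V = (1, 0), E = (0, 1).
1. J lies on line EC with EJ:JC = 3:2 ⇒ J = (0, 2/5)
2·[CJV] = -2/5, 2·[EVJ] = -3/5
[CJV]:[EVJ] = -2/5:-3/5 = 2/3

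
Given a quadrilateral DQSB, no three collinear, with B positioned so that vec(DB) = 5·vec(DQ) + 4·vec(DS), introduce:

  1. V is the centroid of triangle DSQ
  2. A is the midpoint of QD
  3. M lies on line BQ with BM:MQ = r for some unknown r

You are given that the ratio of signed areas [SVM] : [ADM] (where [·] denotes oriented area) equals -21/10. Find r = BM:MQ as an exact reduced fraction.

Work in coordinates with D = (0, 0), Q = (1, 0), S = (0, 1), B = (5, 4).
1. V is the centroid of triangle DSQ ⇒ V = (1/3, 1/3)
2. A is the midpoint of QD ⇒ A = (1/2, 0)
3. With BM:MQ = r, write λ = r/(r+1) so M = B + λ·(Q−B); M is affine-linear in λ
Every point depending on M is an affine combination of M and λ-independent points, so each such coordinate is linear in λ; the λ² term in each signed area is a multiple of (Q−B)×(Q−B) = 0, so 2·[SVM] and 2·[ADM] are each linear in λ. Evaluating at λ=0 and λ=1:
  2·[SVM] = -4·λ + 13/3,   2·[ADM] = 2·λ − 2
So [SVM]:[ADM] = (-4·λ + 13/3) / (2·λ − 2). Setting this equal to -21/10:
  -4·λ + 13/3 = -21/10·(2·λ − 2)  ⇒  λ = -2/3
Then r = λ/(1−λ) = (-2/3)/(5/3) = -2/5. Check: with r = -2/5, M = (23/3, 20/3) and [SVM]:[ADM] = -21/10 as required.

r = -2/5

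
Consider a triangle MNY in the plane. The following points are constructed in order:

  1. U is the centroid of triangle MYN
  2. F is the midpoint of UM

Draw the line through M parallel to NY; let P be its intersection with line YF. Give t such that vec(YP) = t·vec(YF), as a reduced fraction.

t = 3/2

Assign M = (0, 0), N = (1, 0), Y = (0, 1) — the answer is frame-independent, so this choice is without loss of generality.
1. U is the centroid of triangle MYN ⇒ U = (1/3, 1/3)
2. F is the midpoint of UM ⇒ F = (1/6, 1/6)
through M parallel to NY: direction (-1, 1); meets YF at P = (1/4, -1/4)
P = Y + t·(F−Y) with t = 3/2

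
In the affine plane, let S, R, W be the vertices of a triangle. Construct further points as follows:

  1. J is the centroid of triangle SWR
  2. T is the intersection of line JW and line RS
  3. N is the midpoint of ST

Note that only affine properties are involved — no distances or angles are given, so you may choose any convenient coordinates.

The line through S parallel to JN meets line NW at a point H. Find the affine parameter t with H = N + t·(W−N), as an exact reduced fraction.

Choose coordinates S = (0, 0), R = (1, 0), W = (0, 1).
1. J is the centroid of triangle SWR ⇒ J = (1/3, 1/3)
2. T is the intersection of line JW and line RS ⇒ T = (1/2, 0)
3. N is the midpoint of ST ⇒ N = (1/4, 0)
through S parallel to JN: direction (-1/12, -1/3); meets NW at H = (1/8, 1/2)
H = N + t·(W−N) with t = 1/2

t = 1/2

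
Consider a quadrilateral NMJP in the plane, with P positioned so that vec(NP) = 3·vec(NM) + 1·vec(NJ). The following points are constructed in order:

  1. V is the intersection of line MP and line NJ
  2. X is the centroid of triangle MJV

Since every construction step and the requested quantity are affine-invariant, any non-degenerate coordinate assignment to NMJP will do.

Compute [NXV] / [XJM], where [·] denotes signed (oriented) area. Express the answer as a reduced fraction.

Set N = (0, 0), M = (1, 0), J = (0, 1), P = (3, 1); any affine frame gives the same invariant.
1. V is the intersection of line MP and line NJ ⇒ V = (0, -1/2)
2. X is the centroid of triangle MJV ⇒ X = (1/3, 1/6)
2·[NXV] = -1/6, 2·[XJM] = -1/2
[NXV]:[XJM] = -1/6:-1/2 = 1/3

[NXV]:[XJM] = 1/3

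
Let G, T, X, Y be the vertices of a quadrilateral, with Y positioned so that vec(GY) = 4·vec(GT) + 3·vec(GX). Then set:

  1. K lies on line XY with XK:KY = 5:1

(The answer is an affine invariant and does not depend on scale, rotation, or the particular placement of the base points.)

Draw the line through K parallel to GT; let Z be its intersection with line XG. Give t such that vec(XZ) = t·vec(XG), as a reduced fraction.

Set G = (0, 0), T = (1, 0), X = (0, 1), Y = (4, 3); any affine frame gives the same invariant.
1. K lies on line XY with XK:KY = 5:1 ⇒ K = (10/3, 8/3)
through K parallel to GT: direction (1, 0); meets XG at Z = (0, 8/3)
Z = X + t·(G−X) with t = -5/3

t = -5/3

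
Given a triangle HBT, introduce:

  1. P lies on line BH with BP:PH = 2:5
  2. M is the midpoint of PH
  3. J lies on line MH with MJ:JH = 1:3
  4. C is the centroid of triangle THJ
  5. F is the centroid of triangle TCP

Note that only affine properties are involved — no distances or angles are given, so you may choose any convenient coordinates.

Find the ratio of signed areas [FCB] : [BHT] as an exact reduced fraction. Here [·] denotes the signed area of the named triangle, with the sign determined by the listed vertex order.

Choose coordinates H = (0, 0), B = (1, 0), T = (0, 1).
1. P lies on line BH with BP:PH = 2:5 ⇒ P = (5/7, 0)
2. M is the midpoint of PH ⇒ M = (5/14, 0)
3. J lies on line MH with MJ:JH = 1:3 ⇒ J = (15/56, 0)
4. C is the centroid of triangle THJ ⇒ C = (5/56, 1/3)
5. F is the centroid of triangle TCP ⇒ F = (15/56, 4/9)
2·[FCB] = 9/56, 2·[BHT] = -1
[FCB]:[BHT] = 9/56:-1 = -9/56

[FCB]:[BHT] = -9/56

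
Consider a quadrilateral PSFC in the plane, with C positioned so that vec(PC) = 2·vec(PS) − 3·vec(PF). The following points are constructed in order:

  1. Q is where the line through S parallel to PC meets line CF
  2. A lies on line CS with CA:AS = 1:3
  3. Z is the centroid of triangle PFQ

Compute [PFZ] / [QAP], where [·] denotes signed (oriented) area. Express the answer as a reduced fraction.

Work in coordinates with P = (0, 0), S = (1, 0), F = (0, 1), C = (2, -3).
1. Q is where the line through S parallel to PC meets line CF ⇒ Q = (-1, 3)
2. A lies on line CS with CA:AS = 1:3 ⇒ A = (7/4, -9/4)
3. Z is the centroid of triangle PFQ ⇒ Z = (-1/3, 4/3)
2·[PFZ] = 1/3, 2·[QAP] = -3
[PFZ]:[QAP] = 1/3:-3 = -1/9

[PFZ]:[QAP] = -1/9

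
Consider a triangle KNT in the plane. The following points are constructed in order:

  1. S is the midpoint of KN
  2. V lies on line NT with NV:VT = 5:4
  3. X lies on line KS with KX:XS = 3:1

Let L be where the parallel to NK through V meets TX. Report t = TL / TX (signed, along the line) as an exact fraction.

t = 4/9

Assign K = (0, 0), N = (1, 0), T = (0, 1) — the answer is frame-independent, so this choice is without loss of generality.
1. S is the midpoint of KN ⇒ S = (1/2, 0)
2. V lies on line NT with NV:VT = 5:4 ⇒ V = (4/9, 5/9)
3. X lies on line KS with KX:XS = 3:1 ⇒ X = (3/8, 0)
through V parallel to NK: direction (-1, 0); meets TX at L = (1/6, 5/9)
L = T + t·(X−T) with t = 4/9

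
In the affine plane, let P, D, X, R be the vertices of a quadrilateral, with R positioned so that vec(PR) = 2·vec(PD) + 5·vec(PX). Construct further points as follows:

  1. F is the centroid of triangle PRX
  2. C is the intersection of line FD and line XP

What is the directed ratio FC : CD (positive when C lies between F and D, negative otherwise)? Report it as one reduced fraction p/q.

Work in coordinates with P = (0, 0), D = (1, 0), X = (0, 1), R = (2, 5).
1. F is the centroid of triangle PRX ⇒ F = (2/3, 2)
2. C is the intersection of line FD and line XP ⇒ C = (0, 6)
C = F + t·(D−F) with t = -2, so FC:CD = t:(1−t) = -2:3

FC:CD = -2/3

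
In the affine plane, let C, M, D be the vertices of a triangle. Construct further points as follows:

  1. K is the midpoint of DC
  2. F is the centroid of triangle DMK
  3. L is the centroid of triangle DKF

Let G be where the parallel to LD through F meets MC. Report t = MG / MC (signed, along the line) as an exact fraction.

t = 1/2

Choose coordinates C = (0, 0), M = (1, 0), D = (0, 1).
1. K is the midpoint of DC ⇒ K = (0, 1/2)
2. F is the centroid of triangle DMK ⇒ F = (1/3, 1/2)
3. L is the centroid of triangle DKF ⇒ L = (1/9, 2/3)
through F parallel to LD: direction (-1/9, 1/3); meets MC at G = (1/2, 0)
G = M + t·(C−M) with t = 1/2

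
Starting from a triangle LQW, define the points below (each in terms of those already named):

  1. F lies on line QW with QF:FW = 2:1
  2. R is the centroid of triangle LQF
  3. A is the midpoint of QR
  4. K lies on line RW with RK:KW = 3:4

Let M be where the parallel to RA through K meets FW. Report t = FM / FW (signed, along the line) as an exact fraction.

t = -5/7

Choose coordinates L = (0, 0), Q = (1, 0), W = (0, 1).
1. F lies on line QW with QF:FW = 2:1 ⇒ F = (1/3, 2/3)
2. R is the centroid of triangle LQF ⇒ R = (4/9, 2/9)
3. A is the midpoint of QR ⇒ A = (13/18, 1/9)
4. K lies on line RW with RK:KW = 3:4 ⇒ K = (16/63, 5/9)
through K parallel to RA: direction (5/18, -1/9); meets FW at M = (4/7, 3/7)
M = F + t·(W−F) with t = -5/7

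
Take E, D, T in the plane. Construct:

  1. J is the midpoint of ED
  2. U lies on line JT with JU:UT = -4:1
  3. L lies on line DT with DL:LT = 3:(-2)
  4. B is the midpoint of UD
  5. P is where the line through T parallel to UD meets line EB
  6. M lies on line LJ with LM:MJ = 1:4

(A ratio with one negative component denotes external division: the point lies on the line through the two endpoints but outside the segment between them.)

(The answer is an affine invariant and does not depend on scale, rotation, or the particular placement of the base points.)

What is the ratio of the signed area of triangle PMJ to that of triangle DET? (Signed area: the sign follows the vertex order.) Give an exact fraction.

[PMJ]:[DET] = -101/120

Set E = (0, 0), D = (1, 0), T = (0, 1); any affine frame gives the same invariant.
1. J is the midpoint of ED ⇒ J = (1/2, 0)
2. U lies on line JT with JU:UT = -4:1 ⇒ U = (-1/6, 4/3)
3. L lies on line DT with DL:LT = 3:(-2) ⇒ L = (-2, 3)
4. B is the midpoint of UD ⇒ B = (5/12, 2/3)
5. P is where the line through T parallel to UD meets line EB ⇒ P = (35/96, 7/12)
6. M lies on line LJ with LM:MJ = 1:4 ⇒ M = (-3/2, 12/5)
2·[PMJ] = 101/120, 2·[DET] = -1
[PMJ]:[DET] = 101/120:-1 = -101/120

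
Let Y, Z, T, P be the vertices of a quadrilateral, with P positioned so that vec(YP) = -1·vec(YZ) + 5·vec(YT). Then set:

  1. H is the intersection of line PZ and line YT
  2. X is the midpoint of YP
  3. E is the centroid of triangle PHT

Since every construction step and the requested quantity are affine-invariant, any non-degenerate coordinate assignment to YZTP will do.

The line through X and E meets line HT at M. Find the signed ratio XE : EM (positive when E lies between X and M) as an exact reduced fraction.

XE:EM = 1/2

Set Y = (0, 0), Z = (1, 0), T = (0, 1), P = (-1, 5); any affine frame gives the same invariant.
1. H is the intersection of line PZ and line YT ⇒ H = (0, 5/2)
2. X is the midpoint of YP ⇒ X = (-1/2, 5/2)
3. E is the centroid of triangle PHT ⇒ E = (-1/3, 17/6)
line XE meets HT at M = (0, 7/2)
E = X + t·(M−X) with t = 1/3, so XE:EM = 1/3:2/3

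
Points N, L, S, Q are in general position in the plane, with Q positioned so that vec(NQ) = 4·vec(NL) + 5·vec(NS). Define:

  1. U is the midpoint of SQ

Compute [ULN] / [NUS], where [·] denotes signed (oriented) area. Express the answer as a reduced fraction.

Choose coordinates N = (0, 0), L = (1, 0), S = (0, 1), Q = (4, 5).
1. U is the midpoint of SQ ⇒ U = (2, 3)
2·[ULN] = -3, 2·[NUS] = 2
[ULN]:[NUS] = -3:2 = -3/2

[ULN]:[NUS] = -3/2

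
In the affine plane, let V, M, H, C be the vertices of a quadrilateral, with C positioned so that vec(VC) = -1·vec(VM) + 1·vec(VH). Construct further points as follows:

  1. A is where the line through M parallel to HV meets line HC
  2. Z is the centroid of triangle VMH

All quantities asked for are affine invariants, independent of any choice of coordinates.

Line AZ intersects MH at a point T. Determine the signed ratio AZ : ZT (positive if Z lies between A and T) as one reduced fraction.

Set V = (0, 0), M = (1, 0), H = (0, 1), C = (-1, 1); any affine frame gives the same invariant.
1. A is where the line through M parallel to HV meets line HC ⇒ A = (1, 1)
2. Z is the centroid of triangle VMH ⇒ Z = (1/3, 1/3)
line AZ meets MH at T = (1/2, 1/2)
Z = A + t·(T−A) with t = 4/3, so AZ:ZT = 4/3:-1/3

AZ:ZT = -4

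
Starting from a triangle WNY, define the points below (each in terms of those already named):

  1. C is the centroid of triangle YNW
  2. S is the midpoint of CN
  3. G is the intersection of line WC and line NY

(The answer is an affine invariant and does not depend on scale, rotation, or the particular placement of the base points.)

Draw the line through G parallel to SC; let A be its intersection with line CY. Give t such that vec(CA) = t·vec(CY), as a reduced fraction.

t = 1/2

Choose coordinates W = (0, 0), N = (1, 0), Y = (0, 1).
1. C is the centroid of triangle YNW ⇒ C = (1/3, 1/3)
2. S is the midpoint of CN ⇒ S = (2/3, 1/6)
3. G is the intersection of line WC and line NY ⇒ G = (1/2, 1/2)
through G parallel to SC: direction (-1/3, 1/6); meets CY at A = (1/6, 2/3)
A = C + t·(Y−C) with t = 1/2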